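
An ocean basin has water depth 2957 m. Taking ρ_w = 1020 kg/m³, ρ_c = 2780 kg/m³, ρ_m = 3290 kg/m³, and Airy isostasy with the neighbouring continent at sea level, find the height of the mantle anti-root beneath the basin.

10200 m

Balancing pressure at the compensation depth: replacing crust with seawater at the top is compensated by replacing crust with mantle at the base: d (ρ_c − ρ_w) = a (ρ_m − ρ_c).
a = d (ρ_c − ρ_w)/(ρ_m − ρ_c) = 2957 m × 1760/510 = 10200 m.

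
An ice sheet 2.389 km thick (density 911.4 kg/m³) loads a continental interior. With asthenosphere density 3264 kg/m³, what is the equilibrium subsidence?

Equating mass per unit area of the two columns: the ice load ρ_ice t is balanced by mantle displaced below, ρ_m s.
s = t ρ_ice / ρ_m = 2.389 km × 911.4/3264 = 0.667 km.

0.667 km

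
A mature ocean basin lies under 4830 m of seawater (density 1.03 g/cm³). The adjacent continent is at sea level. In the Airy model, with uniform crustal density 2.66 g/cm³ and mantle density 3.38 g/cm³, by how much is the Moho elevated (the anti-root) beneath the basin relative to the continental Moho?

Isostatic balance requires: replacing crust with seawater at the top is compensated by replacing crust with mantle at the base: d (ρ_c − ρ_w) = a (ρ_m − ρ_c).
a = d (ρ_c − ρ_w)/(ρ_m − ρ_c) = 4830 m × 1.63/0.72 = 10900 m.

10900 m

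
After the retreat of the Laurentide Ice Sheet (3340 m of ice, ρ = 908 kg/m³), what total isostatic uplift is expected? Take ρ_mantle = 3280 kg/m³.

Removing the load lets mantle flow back in; uplift u satisfies ρ_ice t = ρ_m u.
u = t ρ_ice/ρ_m = 3340 m × 908/3280 = 925 m.

925 m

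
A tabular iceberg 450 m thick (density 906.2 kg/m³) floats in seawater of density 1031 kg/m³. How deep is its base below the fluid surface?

Draft d = t ρ_obj/ρ_fluid = 450 m × 906.2/1031 = 396 m.

396 m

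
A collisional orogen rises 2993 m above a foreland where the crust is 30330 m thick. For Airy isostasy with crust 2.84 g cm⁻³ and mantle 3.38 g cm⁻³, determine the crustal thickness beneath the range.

Root depth r = h ρ_c / (ρ_m − ρ_c) = 2993 m × 2.84 / 0.54 = 15740 m.
Total thickness = T + h + r = 30330 m + 2993 m + 15740 m = 49100 m.

49100 m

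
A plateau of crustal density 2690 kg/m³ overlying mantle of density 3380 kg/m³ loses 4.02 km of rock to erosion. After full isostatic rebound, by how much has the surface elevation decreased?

Rebound u = e ρ_c/ρ_m = 4.02 km × 2690/3380 = 3.199 km.
Net surface drop = e − u = 4.02 km − 3.199 km = e (ρ_m − ρ_c)/ρ_m = 0.821 km.

0.821 km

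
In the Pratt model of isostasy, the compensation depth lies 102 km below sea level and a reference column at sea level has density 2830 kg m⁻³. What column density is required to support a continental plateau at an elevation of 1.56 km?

Pratt balance: ρ_ref D = ρ (D + h).
ρ = ρ_ref D/(D + h) = 2830 × 102 km/(102 km + 1.56 km) = 2790 kg m⁻³.

2790 kg m⁻³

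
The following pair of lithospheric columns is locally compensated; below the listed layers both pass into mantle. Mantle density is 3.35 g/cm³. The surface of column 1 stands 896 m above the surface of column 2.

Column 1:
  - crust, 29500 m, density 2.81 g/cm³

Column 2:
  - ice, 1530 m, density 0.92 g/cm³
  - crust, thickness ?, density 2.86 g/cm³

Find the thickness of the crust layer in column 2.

18800 m

Take the compensation level at the base of the deeper column (depth z_c below the surface of column 1) and equate Σ ρ_i t_i down to z_c; mantle fills any gap and the z_c terms cancel.
Column 1: 29500×2.81 + (z_c − 29500)×3.35
Column 2: 896×0 + 1530×0.92 + x×2.86 + (z_c − 896 − 1530 − x)×3.35
The z_c×3.35 term appears on both sides and cancels. Collect the known terms of each column as K = Σ(ρt)_known − 3.35 × (depth of known layers): K_1 = 82895 − 3.35×29500 = −15930; K_2 = 1407.6 − 3.35×(896 + 1530) = −6719.5.
Balance: K_1 = K_2 − x×(3.35 − 2.86), so x = (K_2 − K_1)/(3.35 − 2.86) = 9210.5/0.49 = 18800 m.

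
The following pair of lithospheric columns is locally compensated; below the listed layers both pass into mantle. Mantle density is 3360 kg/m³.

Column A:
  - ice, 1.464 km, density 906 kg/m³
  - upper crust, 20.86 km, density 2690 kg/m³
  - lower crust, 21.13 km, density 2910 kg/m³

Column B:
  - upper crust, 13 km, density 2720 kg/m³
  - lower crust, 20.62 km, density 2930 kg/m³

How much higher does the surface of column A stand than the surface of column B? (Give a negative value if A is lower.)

For any compensation level in the mantle, the mantle terms cancel and isostasy reduces to e = (Σt_A − Σt_B) − (Σ(ρt)_A − Σ(ρt)_B) / ρ_m.
Σt_A = 43.454 km; Σt_B = 33.62 km; Σ(ρt)_A = 118928.084; Σ(ρt)_B = 95776.6 (in km·kg/m³).
e = (43.454 − 33.62) − (118928.084 − 95776.6) / 3360 = 2.94 km.

2.94 km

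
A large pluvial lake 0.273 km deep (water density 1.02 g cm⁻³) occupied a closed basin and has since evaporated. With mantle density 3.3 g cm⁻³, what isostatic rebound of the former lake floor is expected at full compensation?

0.0844 km

u = d ρ_w/ρ_m = 0.273 km × 1.02/3.3 = 0.0844 km.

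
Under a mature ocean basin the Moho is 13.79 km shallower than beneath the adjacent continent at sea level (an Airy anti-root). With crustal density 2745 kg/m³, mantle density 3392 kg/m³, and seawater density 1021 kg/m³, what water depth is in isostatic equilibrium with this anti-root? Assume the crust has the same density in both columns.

5.18 km

Replacing a thickness d of crust by seawater at the top must be balanced by replacing crust with mantle at the base: d (ρ_c − ρ_w) = a (ρ_m − ρ_c).
d = a (ρ_m − ρ_c)/(ρ_c − ρ_w) = 13.79 km × 647/1724 = 5.18 km.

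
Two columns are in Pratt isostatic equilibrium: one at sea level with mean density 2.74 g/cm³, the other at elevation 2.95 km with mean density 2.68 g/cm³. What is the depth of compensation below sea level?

ρ_ref D = ρ (D + h) → D (ρ_ref − ρ) = ρ h.
D = ρ h/(ρ_ref − ρ) = 2.68 × 2.95 km/(2.74 − 2.68) = 132 km.

132 km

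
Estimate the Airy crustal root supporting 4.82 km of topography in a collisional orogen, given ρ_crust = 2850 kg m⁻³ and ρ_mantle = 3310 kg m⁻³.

29.9 km

Equating mass per unit area of the two columns: the weight of the topography is balanced by the buoyancy of the root, ρ_c h = (ρ_m − ρ_c) r.
r = h · ρ_c / (ρ_m − ρ_c) = 4.82 km × 2850 / (3310 − 2850) = 29.9 km.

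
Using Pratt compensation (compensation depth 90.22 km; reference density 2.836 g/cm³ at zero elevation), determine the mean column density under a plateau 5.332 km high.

2.68 g/cm³

Pratt balance: ρ_ref D = ρ (D + h).
ρ = ρ_ref D/(D + h) = 2.836 × 90.22 km/(90.22 km + 5.332 km) = 2.68 g/cm³.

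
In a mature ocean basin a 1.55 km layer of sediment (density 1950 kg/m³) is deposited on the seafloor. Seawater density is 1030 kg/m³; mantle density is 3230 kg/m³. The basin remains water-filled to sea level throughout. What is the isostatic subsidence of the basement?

Submarine loading: the sediment displaces seawater, and the subsidence is in turn flooded, so s (ρ_m − ρ_w) = t (ρ_sed − ρ_w).
s = 1.55 km × (1950 − 1030) / (3230 − 1030) = 0.648 km.

0.648 km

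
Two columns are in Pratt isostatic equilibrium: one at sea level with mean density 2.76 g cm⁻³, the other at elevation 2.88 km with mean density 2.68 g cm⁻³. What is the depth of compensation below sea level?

96.5 km

ρ_ref D = ρ (D + h) → D (ρ_ref − ρ) = ρ h.
D = ρ h/(ρ_ref − ρ) = 2.68 × 2.88 km/(2.76 − 2.68) = 96.5 km.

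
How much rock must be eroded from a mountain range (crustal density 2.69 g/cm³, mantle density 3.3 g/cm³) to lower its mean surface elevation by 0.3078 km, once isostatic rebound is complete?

1.67 km

Net drop Δ = e − u = e − e ρ_c/ρ_m = e (ρ_m − ρ_c)/ρ_m.
e = Δ ρ_m/(ρ_m − ρ_c) = 0.3078 km × 3.3/0.61 = 1.67 km.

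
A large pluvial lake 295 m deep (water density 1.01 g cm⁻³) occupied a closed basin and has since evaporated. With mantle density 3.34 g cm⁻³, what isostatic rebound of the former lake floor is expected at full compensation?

89.2 m

u = d ρ_w/ρ_m = 295 m × 1.01/3.34 = 89.2 m.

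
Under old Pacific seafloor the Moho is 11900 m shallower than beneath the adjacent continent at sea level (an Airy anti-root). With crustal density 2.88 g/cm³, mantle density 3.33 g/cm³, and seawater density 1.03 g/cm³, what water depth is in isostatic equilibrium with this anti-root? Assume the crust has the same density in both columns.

2890 m

Replacing a thickness d of crust by seawater at the top must be balanced by replacing crust with mantle at the base: d (ρ_c − ρ_w) = a (ρ_m − ρ_c).
d = a (ρ_m − ρ_c)/(ρ_c − ρ_w) = 11900 m × 0.45/1.85 = 2890 m.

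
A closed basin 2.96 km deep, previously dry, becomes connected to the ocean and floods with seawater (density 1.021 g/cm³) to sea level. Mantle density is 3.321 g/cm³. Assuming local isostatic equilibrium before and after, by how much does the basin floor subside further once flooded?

1.31 km

After flooding the water column is d + s deep. Its weight must equal the weight of mantle displaced by the extra subsidence s: (d + s) ρ_w = s ρ_m.
s = d ρ_w / (ρ_m − ρ_w) = 2.96 km × 1.021/(3.321 − 1.021) = 1.31 km.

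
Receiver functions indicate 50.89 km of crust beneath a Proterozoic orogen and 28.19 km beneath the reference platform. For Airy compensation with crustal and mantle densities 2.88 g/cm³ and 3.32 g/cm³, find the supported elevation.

3.01 km

Excess crust Δ = 50.89 km − 28.19 km = 22.7 km, split between elevation h and root r with h + r = Δ.
Airy balance ρ_c h = (ρ_m − ρ_c) r gives r = h ρ_c/(ρ_m − ρ_c), so h (1 + ρ_c/(ρ_m − ρ_c)) = Δ, i.e. h = Δ (ρ_m − ρ_c)/ρ_m.
h = 22.7 km × 0.44/3.32 = 3.01 km.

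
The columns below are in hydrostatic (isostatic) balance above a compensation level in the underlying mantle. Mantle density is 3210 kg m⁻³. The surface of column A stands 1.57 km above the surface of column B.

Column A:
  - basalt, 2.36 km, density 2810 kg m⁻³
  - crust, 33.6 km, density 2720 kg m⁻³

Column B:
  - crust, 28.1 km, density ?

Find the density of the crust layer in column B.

Take the compensation level at the base of the deeper column (depth z_c below the surface of column A) and equate Σ ρ_i t_i down to z_c; mantle fills any gap and the z_c terms cancel.
Column A: 2.36×2810 + 33.6×2720 + (z_c − 35.96)×3210
Column B: 1.57×0 + 28.1×ρ + (z_c − 1.57 − 28.1)×3210
The z_c×3210 term appears on both sides and cancels. Collect the known terms of each column as K = Σ(ρt)_known − 3210 × (depth of known layers): K_A = 98023.6 − 3210×35.96 = −17408; K_B = 0 − 3210×(1.57 + 28.1) = −95240.7.
Balance: K_A = K_B + 28.1×ρ, so ρ = (K_A − K_B)/28.1 = 77832.7/28.1 = 2770 kg m⁻³.

2770 kg m⁻³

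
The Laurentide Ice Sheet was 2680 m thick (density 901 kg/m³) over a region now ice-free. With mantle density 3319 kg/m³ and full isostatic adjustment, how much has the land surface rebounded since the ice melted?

Removing the load lets mantle flow back in; uplift u satisfies ρ_ice t = ρ_m u.
u = t ρ_ice/ρ_m = 2680 m × 901/3319 = 728 m.

728 m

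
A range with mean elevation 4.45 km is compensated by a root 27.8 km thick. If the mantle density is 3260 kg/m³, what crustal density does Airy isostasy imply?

ρ_c h = (ρ_m − ρ_c) r → ρ_c (h + r) = ρ_m r → ρ_c = ρ_m r / (h + r).
ρ_c = 3260 × 27.8 km / (4.45 km + 27.8 km) = 2810 kg/m³.

2810 kg/m³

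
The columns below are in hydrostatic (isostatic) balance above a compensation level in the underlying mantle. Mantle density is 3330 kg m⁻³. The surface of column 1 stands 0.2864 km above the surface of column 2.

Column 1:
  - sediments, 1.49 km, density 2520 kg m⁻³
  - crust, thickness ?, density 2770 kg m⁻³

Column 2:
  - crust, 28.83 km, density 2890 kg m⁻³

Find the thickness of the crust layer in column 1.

Take the compensation level at the base of the deeper column (depth z_c below the surface of column 1) and equate Σ ρ_i t_i down to z_c; mantle fills any gap and the z_c terms cancel.
Column 1: 1.49×2520 + x×2770 + (z_c − 1.49 − x)×3330
Column 2: 0.2864×0 + 28.83×2890 + (z_c − 0.2864 − 28.83)×3330
The z_c×3330 term appears on both sides and cancels. Collect the known terms of each column as K = Σ(ρt)_known − 3330 × (depth of known layers): K_1 = 3754.8 − 3330×1.49 = −1206.9; K_2 = 83318.7 − 3330×(0.2864 + 28.83) = −13638.912.
Balance: K_1 − x×(3330 − 2770) = K_2, so x = (K_1 − K_2)/(3330 − 2770) = 12432/560 = 22.2 km.

22.2 km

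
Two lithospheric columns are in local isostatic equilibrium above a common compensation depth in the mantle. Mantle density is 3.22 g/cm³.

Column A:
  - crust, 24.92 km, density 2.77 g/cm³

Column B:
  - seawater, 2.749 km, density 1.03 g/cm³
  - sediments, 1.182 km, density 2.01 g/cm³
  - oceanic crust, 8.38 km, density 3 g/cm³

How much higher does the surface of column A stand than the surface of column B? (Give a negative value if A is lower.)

0.596 km

For any compensation level in the mantle, the mantle terms cancel and isostasy reduces to e = (Σt_A − Σt_B) − (Σ(ρt)_A − Σ(ρt)_B) / ρ_m.
Σt_A = 24.92 km; Σt_B = 12.311 km; Σ(ρt)_A = 69.0284; Σ(ρt)_B = 30.34729 (in km·g/cm³).
e = (24.92 − 12.311) − (69.0284 − 30.34729) / 3.22 = 0.596 km.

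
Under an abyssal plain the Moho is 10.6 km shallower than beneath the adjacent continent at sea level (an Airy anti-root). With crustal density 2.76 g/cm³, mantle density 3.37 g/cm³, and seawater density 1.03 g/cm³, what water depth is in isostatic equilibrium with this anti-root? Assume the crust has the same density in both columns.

3.74 km

Replacing a thickness d of crust by seawater at the top must be balanced by replacing crust with mantle at the base: d (ρ_c − ρ_w) = a (ρ_m − ρ_c).
d = a (ρ_m − ρ_c)/(ρ_c − ρ_w) = 10.6 km × 0.61/1.73 = 3.74 km.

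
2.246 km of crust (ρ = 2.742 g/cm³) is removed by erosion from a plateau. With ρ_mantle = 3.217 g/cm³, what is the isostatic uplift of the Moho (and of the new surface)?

Unloading: uplift u = e ρ_c/ρ_m = 2.246 km × 2.742/3.217 = 1.91 km.

1.91 km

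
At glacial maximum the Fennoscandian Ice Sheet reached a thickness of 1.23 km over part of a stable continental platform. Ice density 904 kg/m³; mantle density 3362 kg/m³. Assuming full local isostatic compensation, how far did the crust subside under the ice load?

Isostatic balance requires: the ice load ρ_ice t is balanced by mantle displaced below, ρ_m s.
s = t ρ_ice / ρ_m = 1.23 km × 904/3362 = 0.331 km.

0.331 km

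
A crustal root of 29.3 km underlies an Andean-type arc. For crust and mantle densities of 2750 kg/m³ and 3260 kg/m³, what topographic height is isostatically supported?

By Archimedes' principle applied to the lithosphere: ρ_c h = (ρ_m − ρ_c) r.
h = r (ρ_m − ρ_c) / ρ_c = 29.3 km × (3260 − 2750) / 2750 = 5.43 km.

5.43 km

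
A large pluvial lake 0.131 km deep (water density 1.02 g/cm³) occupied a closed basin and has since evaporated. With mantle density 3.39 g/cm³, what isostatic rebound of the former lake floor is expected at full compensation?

u = d ρ_w/ρ_m = 0.131 km × 1.02/3.39 = 0.0394 km.

0.0394 km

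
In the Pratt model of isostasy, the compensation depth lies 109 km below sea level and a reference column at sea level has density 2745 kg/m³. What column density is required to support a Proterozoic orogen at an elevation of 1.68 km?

2700 kg/m³

Pratt balance: ρ_ref D = ρ (D + h).
ρ = ρ_ref D/(D + h) = 2745 × 109 km/(109 km + 1.68 km) = 2700 kg/m³.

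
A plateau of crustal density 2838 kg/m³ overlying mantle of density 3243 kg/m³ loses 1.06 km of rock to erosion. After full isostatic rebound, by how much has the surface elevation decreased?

Rebound u = e ρ_c/ρ_m = 1.06 km × 2838/3243 = 0.9276 km.
Net surface drop = e − u = 1.06 km − 0.9276 km = e (ρ_m − ρ_c)/ρ_m = 0.132 km.

0.132 km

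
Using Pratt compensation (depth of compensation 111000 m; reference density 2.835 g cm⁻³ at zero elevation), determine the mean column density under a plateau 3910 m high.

Pratt balance: ρ_ref D = ρ (D + h).
ρ = ρ_ref D/(D + h) = 2.835 × 111000 m/(111000 m + 3910 m) = 2.74 g cm⁻³.

2.74 g cm⁻³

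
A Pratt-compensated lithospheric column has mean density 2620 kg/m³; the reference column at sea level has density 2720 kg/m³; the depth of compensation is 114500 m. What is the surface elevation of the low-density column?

4370 m

ρ_ref D = ρ (D + h) → h = D (ρ_ref − ρ)/ρ.
h = 114500 m × (2720 − 2620)/2620 = 4370 m.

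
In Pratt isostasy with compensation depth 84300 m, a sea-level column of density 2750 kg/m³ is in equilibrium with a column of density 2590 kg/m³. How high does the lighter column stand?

ρ_ref D = ρ (D + h) → h = D (ρ_ref − ρ)/ρ.
h = 84300 m × (2750 − 2590)/2590 = 5210 m.

5210 m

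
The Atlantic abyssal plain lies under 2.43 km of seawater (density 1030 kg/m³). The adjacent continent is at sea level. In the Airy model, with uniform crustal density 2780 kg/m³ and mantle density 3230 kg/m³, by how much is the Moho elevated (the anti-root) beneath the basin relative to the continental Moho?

Equating mass per unit area of the two columns: replacing crust with seawater at the top is compensated by replacing crust with mantle at the base: d (ρ_c − ρ_w) = a (ρ_m − ρ_c).
a = d (ρ_c − ρ_w)/(ρ_m − ρ_c) = 2.43 km × 1750/450 = 9.45 km.

9.45 km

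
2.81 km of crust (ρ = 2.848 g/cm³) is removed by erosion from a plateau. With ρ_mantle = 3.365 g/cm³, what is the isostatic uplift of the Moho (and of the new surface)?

Unloading: uplift u = e ρ_c/ρ_m = 2.81 km × 2.848/3.365 = 2.38 km.

2.38 km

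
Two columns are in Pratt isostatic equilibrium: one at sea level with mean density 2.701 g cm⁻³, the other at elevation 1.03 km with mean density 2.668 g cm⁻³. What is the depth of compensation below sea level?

ρ_ref D = ρ (D + h) → D (ρ_ref − ρ) = ρ h.
D = ρ h/(ρ_ref − ρ) = 2.668 × 1.03 km/(2.701 − 2.668) = 83.3 km.

83.3 km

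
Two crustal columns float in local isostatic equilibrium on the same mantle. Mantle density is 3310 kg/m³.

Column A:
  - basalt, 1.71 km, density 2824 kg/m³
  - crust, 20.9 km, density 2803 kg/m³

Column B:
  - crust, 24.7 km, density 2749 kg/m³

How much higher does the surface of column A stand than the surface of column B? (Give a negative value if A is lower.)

−0.734 km

For any compensation level in the mantle, the mantle terms cancel and isostasy reduces to e = (Σt_A − Σt_B) − (Σ(ρt)_A − Σ(ρt)_B) / ρ_m.
Σt_A = 22.61 km; Σt_B = 24.7 km; Σ(ρt)_A = 63411.74; Σ(ρt)_B = 67900.3 (in km·kg/m³).
e = (22.61 − 24.7) − (63411.74 − 67900.3) / 3310 = −0.734 km.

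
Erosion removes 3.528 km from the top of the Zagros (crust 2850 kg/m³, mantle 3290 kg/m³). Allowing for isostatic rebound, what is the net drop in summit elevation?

0.472 km

Rebound u = e ρ_c/ρ_m = 3.528 km × 2850/3290 = 3.056 km.
Net surface drop = e − u = 3.528 km − 3.056 km = e (ρ_m − ρ_c)/ρ_m = 0.472 km.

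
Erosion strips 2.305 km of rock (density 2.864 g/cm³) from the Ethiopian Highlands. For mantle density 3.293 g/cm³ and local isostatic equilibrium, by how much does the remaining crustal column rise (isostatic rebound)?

Unloading: uplift u = e ρ_c/ρ_m = 2.305 km × 2.864/3.293 = 2 km.

2 km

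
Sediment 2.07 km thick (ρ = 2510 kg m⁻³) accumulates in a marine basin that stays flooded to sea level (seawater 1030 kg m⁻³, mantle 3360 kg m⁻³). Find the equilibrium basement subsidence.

1.31 km

Submarine loading: the sediment displaces seawater, and the subsidence is in turn flooded, so s (ρ_m − ρ_w) = t (ρ_sed − ρ_w).
s = 2.07 km × (2510 − 1030) / (3360 − 1030) = 1.31 km.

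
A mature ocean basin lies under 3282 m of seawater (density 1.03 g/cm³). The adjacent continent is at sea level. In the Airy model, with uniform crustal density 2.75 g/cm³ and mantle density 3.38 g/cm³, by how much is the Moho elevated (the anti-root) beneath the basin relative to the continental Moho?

8960 m

For local isostatic compensation: replacing crust with seawater at the top is compensated by replacing crust with mantle at the base: d (ρ_c − ρ_w) = a (ρ_m − ρ_c).
a = d (ρ_c − ρ_w)/(ρ_m − ρ_c) = 3282 m × 1.72/0.63 = 8960 m.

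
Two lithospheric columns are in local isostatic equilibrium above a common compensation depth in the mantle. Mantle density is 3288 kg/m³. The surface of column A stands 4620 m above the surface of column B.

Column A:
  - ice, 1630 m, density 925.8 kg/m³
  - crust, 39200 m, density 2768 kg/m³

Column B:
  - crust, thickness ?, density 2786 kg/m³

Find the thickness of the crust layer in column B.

18000 m

Take the compensation level at the base of the deeper column (depth z_c below the surface of column A) and equate Σ ρ_i t_i down to z_c; mantle fills any gap and the z_c terms cancel.
Column A: 1630×925.8 + 39200×2768 + (z_c − 40830)×3288
Column B: 4620×0 + x×2786 + (z_c − 4620 − 0 − x)×3288
The z_c×3288 term appears on both sides and cancels. Collect the known terms of each column as K = Σ(ρt)_known − 3288 × (depth of known layers): K_A = 110014654 − 3288×40830 = −24234386; K_B = 0 − 3288×(4620 + 0) = −15190560.
Balance: K_A = K_B − x×(3288 − 2786), so x = (K_B − K_A)/(3288 − 2786) = 9043830/502 = 18000 m.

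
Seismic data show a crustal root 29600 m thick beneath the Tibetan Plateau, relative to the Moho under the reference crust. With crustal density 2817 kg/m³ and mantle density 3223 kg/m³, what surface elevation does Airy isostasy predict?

Isostatic balance requires: ρ_c h = (ρ_m − ρ_c) r.
h = r (ρ_m − ρ_c) / ρ_c = 29600 m × (3223 − 2817) / 2817 = 4270 m.

4270 m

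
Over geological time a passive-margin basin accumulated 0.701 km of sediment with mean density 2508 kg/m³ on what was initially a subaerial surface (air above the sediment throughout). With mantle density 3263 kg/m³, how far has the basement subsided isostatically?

Subaerial load: s = t ρ_sed / ρ_m = 0.701 km × 2508/3263 = 0.539 km.

0.539 km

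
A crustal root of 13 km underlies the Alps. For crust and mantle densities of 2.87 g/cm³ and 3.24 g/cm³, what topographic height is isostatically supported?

1.68 km

Isostatic balance requires: ρ_c h = (ρ_m − ρ_c) r.
h = r (ρ_m − ρ_c) / ρ_c = 13 km × (3.24 − 2.87) / 2.87 = 1.68 km.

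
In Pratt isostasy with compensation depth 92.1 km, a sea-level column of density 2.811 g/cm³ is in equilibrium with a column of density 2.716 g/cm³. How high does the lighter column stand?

ρ_ref D = ρ (D + h) → h = D (ρ_ref − ρ)/ρ.
h = 92.1 km × (2.811 − 2.716)/2.716 = 3.22 km.

3.22 km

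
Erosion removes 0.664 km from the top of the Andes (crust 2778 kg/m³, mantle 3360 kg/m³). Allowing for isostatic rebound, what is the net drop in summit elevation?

Rebound u = e ρ_c/ρ_m = 0.664 km × 2778/3360 = 0.549 km.
Net surface drop = e − u = 0.664 km − 0.549 km = e (ρ_m − ρ_c)/ρ_m = 0.115 km.

0.115 km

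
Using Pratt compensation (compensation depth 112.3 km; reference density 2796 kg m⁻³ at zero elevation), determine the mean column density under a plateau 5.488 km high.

Pratt balance: ρ_ref D = ρ (D + h).
ρ = ρ_ref D/(D + h) = 2796 × 112.3 km/(112.3 km + 5.488 km) = 2670 kg m⁻³.

2670 kg m⁻³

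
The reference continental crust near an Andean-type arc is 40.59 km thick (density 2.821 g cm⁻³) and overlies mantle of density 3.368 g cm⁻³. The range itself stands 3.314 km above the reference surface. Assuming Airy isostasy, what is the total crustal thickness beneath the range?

Root depth r = h ρ_c / (ρ_m − ρ_c) = 3.314 km × 2.821 / 0.547 = 17.09 km.
Total thickness = T + h + r = 40.59 km + 3.314 km + 17.09 km = 61 km.

61 km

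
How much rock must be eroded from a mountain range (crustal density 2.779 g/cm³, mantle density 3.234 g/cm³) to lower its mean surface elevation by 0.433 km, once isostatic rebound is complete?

3.08 km

Net drop Δ = e − u = e − e ρ_c/ρ_m = e (ρ_m − ρ_c)/ρ_m.
e = Δ ρ_m/(ρ_m − ρ_c) = 0.433 km × 3.234/0.455 = 3.08 km.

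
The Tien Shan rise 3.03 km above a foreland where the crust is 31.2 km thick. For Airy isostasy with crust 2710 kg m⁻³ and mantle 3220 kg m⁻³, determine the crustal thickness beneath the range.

Root depth r = h ρ_c / (ρ_m − ρ_c) = 3.03 km × 2710 / 510 = 16.1 km.
Total thickness = T + h + r = 31.2 km + 3.03 km + 16.1 km = 50.3 km.

50.3 km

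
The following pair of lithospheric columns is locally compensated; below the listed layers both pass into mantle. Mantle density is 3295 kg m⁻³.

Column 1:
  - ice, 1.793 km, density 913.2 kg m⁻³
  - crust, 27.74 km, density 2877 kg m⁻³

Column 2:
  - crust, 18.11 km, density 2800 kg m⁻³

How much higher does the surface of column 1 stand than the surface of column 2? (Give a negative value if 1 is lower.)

2.09 km

For any compensation level in the mantle, the mantle terms cancel and isostasy reduces to e = (Σt_1 − Σt_2) − (Σ(ρt)_1 − Σ(ρt)_2) / ρ_m.
Σt_1 = 29.533 km; Σt_2 = 18.11 km; Σ(ρt)_1 = 81445.3476; Σ(ρt)_2 = 50708 (in km·kg m⁻³).
e = (29.533 − 18.11) − (81445.3476 − 50708) / 3295 = 2.09 km.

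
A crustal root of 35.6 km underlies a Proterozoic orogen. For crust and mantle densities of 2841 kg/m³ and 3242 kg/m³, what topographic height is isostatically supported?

Equating mass per unit area of the two columns: ρ_c h = (ρ_m − ρ_c) r.
h = r (ρ_m − ρ_c) / ρ_c = 35.6 km × (3242 − 2841) / 2841 = 5.02 km.

5.02 km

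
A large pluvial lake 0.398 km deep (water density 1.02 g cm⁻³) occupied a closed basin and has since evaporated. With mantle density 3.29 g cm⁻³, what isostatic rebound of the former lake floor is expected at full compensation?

0.123 km

u = d ρ_w/ρ_m = 0.398 km × 1.02/3.29 = 0.123 km.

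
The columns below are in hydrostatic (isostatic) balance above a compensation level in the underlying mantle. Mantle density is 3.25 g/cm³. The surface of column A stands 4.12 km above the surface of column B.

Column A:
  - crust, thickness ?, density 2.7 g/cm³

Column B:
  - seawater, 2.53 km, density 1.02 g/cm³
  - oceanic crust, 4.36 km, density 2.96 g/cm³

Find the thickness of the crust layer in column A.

36.9 km

Take the compensation level at the base of the deeper column (depth z_c below the surface of column A) and equate Σ ρ_i t_i down to z_c; mantle fills any gap and the z_c terms cancel.
Column A: x×2.7 + (z_c − 0 − x)×3.25
Column B: 4.12×0 + 2.53×1.02 + 4.36×2.96 + (z_c − 4.12 − 6.89)×3.25
The z_c×3.25 term appears on both sides and cancels. Collect the known terms of each column as K = Σ(ρt)_known − 3.25 × (depth of known layers): K_A = 0 − 3.25×0 = 0; K_B = 15.4862 − 3.25×(4.12 + 6.89) = −20.2963.
Balance: K_A − x×(3.25 − 2.7) = K_B, so x = (K_A − K_B)/(3.25 − 2.7) = 20.2963/0.55 = 36.9 km.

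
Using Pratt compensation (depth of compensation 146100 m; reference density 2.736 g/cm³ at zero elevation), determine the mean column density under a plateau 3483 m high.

Pratt balance: ρ_ref D = ρ (D + h).
ρ = ρ_ref D/(D + h) = 2.736 × 146100 m/(146100 m + 3483 m) = 2.67 g/cm³.

2.67 g/cm³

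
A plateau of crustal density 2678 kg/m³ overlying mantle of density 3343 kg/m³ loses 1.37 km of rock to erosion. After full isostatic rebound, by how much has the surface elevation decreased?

0.273 km

Rebound u = e ρ_c/ρ_m = 1.37 km × 2678/3343 = 1.097 km.
Net surface drop = e − u = 1.37 km − 1.097 km = e (ρ_m − ρ_c)/ρ_m = 0.273 km.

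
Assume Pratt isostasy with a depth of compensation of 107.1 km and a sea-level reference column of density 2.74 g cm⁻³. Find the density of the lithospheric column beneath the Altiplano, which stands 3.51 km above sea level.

2.65 g cm⁻³

Pratt balance: ρ_ref D = ρ (D + h).
ρ = ρ_ref D/(D + h) = 2.74 × 107.1 km/(107.1 km + 3.51 km) = 2.65 g cm⁻³.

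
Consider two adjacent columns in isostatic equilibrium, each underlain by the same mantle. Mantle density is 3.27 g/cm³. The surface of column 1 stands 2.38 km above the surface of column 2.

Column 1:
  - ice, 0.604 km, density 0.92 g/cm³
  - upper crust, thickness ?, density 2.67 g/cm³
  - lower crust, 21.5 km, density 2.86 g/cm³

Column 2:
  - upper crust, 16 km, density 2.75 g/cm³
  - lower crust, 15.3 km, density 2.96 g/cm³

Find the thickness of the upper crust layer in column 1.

17.7 km

Take the compensation level at the base of the deeper column (depth z_c below the surface of column 1) and equate Σ ρ_i t_i down to z_c; mantle fills any gap and the z_c terms cancel.
Column 1: 0.604×0.92 + x×2.67 + 21.5×2.86 + (z_c − 22.104 − x)×3.27
Column 2: 2.38×0 + 16×2.75 + 15.3×2.96 + (z_c − 2.38 − 31.3)×3.27
The z_c×3.27 term appears on both sides and cancels. Collect the known terms of each column as K = Σ(ρt)_known − 3.27 × (depth of known layers): K_1 = 62.04568 − 3.27×22.104 = −10.2344; K_2 = 89.288 − 3.27×(2.38 + 31.3) = −20.8456.
Balance: K_1 − x×(3.27 − 2.67) = K_2, so x = (K_1 − K_2)/(3.27 − 2.67) = 10.6112/0.6 = 17.7 km.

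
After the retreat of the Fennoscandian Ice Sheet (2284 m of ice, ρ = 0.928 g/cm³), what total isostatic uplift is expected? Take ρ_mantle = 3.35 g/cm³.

633 m

Removing the load lets mantle flow back in; uplift u satisfies ρ_ice t = ρ_m u.
u = t ρ_ice/ρ_m = 2284 m × 0.928/3.35 = 633 m.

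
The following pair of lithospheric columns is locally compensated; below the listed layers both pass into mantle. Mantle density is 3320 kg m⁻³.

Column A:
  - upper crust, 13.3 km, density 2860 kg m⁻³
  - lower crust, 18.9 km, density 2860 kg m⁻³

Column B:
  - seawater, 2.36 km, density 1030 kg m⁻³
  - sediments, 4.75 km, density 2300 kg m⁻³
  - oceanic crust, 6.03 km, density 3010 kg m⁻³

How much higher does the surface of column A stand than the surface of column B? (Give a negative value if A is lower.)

0.811 km

For any compensation level in the mantle, the mantle terms cancel and isostasy reduces to e = (Σt_A − Σt_B) − (Σ(ρt)_A − Σ(ρt)_B) / ρ_m.
Σt_A = 32.2 km; Σt_B = 13.14 km; Σ(ρt)_A = 92092; Σ(ρt)_B = 31506.1 (in km·kg m⁻³).
e = (32.2 − 13.14) − (92092 − 31506.1) / 3320 = 0.811 km.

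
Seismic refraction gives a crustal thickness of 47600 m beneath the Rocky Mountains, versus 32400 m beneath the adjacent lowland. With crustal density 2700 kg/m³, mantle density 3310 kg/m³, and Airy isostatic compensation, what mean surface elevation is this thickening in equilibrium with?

Excess crust Δ = 47600 m − 32400 m = 15200 m, split between elevation h and root r with h + r = Δ.
Airy balance ρ_c h = (ρ_m − ρ_c) r gives r = h ρ_c/(ρ_m − ρ_c), so h (1 + ρ_c/(ρ_m − ρ_c)) = Δ, i.e. h = Δ (ρ_m − ρ_c)/ρ_m.
h = 15200 m × 610/3310 = 2800 m.

2800 m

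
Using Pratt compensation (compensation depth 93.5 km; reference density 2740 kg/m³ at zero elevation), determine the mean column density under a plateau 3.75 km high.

2630 kg/m³

Pratt balance: ρ_ref D = ρ (D + h).
ρ = ρ_ref D/(D + h) = 2740 × 93.5 km/(93.5 km + 3.75 km) = 2630 kg/m³.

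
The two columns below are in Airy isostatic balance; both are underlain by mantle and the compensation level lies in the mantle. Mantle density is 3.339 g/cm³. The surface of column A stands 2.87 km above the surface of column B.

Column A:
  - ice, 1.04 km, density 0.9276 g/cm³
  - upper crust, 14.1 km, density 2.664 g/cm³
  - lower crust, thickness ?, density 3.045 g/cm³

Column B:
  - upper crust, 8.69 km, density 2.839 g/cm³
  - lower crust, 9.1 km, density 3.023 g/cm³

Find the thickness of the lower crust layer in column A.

Take the compensation level at the base of the deeper column (depth z_c below the surface of column A) and equate Σ ρ_i t_i down to z_c; mantle fills any gap and the z_c terms cancel.
Column A: 1.04×0.9276 + 14.1×2.664 + x×3.045 + (z_c − 15.14 − x)×3.339
Column B: 2.87×0 + 8.69×2.839 + 9.1×3.023 + (z_c − 2.87 − 17.79)×3.339
The z_c×3.339 term appears on both sides and cancels. Collect the known terms of each column as K = Σ(ρt)_known − 3.339 × (depth of known layers): K_A = 38.527104 − 3.339×15.14 = −12.025356; K_B = 52.18021 − 3.339×(2.87 + 17.79) = −16.80353.
Balance: K_A − x×(3.339 − 3.045) = K_B, so x = (K_A − K_B)/(3.339 − 3.045) = 4.77817/0.294 = 16.3 km.

16.3 km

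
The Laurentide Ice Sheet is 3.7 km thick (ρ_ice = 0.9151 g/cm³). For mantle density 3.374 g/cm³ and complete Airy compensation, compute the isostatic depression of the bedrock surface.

For local isostatic compensation: the ice load ρ_ice t is balanced by mantle displaced below, ρ_m s.
s = t ρ_ice / ρ_m = 3.7 km × 0.9151/3.374 = 1 km.

1 km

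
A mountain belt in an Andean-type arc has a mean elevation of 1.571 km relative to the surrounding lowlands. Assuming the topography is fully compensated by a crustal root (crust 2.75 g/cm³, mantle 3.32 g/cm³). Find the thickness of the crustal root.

Equating mass per unit area of the two columns: the weight of the topography is balanced by the buoyancy of the root, ρ_c h = (ρ_m − ρ_c) r.
r = h · ρ_c / (ρ_m − ρ_c) = 1.571 km × 2.75 / (3.32 − 2.75) = 7.58 km.

7.58 km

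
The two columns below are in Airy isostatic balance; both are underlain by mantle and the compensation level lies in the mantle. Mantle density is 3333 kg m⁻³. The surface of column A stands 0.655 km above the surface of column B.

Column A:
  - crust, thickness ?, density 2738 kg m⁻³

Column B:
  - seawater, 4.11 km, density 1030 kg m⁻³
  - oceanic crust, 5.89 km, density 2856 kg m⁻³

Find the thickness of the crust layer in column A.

Take the compensation level at the base of the deeper column (depth z_c below the surface of column A) and equate Σ ρ_i t_i down to z_c; mantle fills any gap and the z_c terms cancel.
Column A: x×2738 + (z_c − 0 − x)×3333
Column B: 0.655×0 + 4.11×1030 + 5.89×2856 + (z_c − 0.655 − 10)×3333
The z_c×3333 term appears on both sides and cancels. Collect the known terms of each column as K = Σ(ρt)_known − 3333 × (depth of known layers): K_A = 0 − 3333×0 = 0; K_B = 21055.14 − 3333×(0.655 + 10) = −14457.975.
Balance: K_A − x×(3333 − 2738) = K_B, so x = (K_A − K_B)/(3333 − 2738) = 14458/595 = 24.3 km.

24.3 km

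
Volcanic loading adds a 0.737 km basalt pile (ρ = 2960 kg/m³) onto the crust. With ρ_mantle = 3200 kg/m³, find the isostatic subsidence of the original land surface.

Subaerial loading: s = t ρ_load / ρ_m.
s = 0.737 km × 2960/3200 = 0.682 km.

0.682 km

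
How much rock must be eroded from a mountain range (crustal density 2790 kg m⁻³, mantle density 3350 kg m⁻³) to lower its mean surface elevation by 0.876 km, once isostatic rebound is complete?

Net drop Δ = e − u = e − e ρ_c/ρ_m = e (ρ_m − ρ_c)/ρ_m.
e = Δ ρ_m/(ρ_m − ρ_c) = 0.876 km × 3350/560 = 5.24 km.

5.24 km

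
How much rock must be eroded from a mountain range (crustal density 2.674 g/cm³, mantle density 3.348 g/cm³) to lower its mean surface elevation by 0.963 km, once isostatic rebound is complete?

Net drop Δ = e − u = e − e ρ_c/ρ_m = e (ρ_m − ρ_c)/ρ_m.
e = Δ ρ_m/(ρ_m − ρ_c) = 0.963 km × 3.348/0.674 = 4.78 km.

4.78 km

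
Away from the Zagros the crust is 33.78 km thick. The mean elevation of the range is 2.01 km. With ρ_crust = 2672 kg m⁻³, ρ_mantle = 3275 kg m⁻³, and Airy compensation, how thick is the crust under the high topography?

Root depth r = h ρ_c / (ρ_m − ρ_c) = 2.01 km × 2672 / 603 = 8.907 km.
Total thickness = T + h + r = 33.78 km + 2.01 km + 8.907 km = 44.7 km.

44.7 km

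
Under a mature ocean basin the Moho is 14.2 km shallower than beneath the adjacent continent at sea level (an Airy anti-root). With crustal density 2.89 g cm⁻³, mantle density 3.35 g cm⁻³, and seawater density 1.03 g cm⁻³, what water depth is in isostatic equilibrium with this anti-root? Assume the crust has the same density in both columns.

3.51 km

Replacing a thickness d of crust by seawater at the top must be balanced by replacing crust with mantle at the base: d (ρ_c − ρ_w) = a (ρ_m − ρ_c).
d = a (ρ_m − ρ_c)/(ρ_c − ρ_w) = 14.2 km × 0.46/1.86 = 3.51 km.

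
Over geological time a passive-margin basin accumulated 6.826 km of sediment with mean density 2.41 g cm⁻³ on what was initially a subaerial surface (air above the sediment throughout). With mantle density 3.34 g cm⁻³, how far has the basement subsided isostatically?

4.93 km

Subaerial load: s = t ρ_sed / ρ_m = 6.826 km × 2.41/3.34 = 4.93 km.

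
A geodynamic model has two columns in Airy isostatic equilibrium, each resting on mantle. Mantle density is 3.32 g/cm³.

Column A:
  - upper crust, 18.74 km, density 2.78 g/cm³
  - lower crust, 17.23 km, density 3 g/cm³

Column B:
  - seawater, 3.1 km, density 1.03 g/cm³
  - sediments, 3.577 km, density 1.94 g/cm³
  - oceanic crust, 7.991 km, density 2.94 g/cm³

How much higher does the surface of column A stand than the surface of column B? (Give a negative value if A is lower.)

0.169 km

For any compensation level in the mantle, the mantle terms cancel and isostasy reduces to e = (Σt_A − Σt_B) − (Σ(ρt)_A − Σ(ρt)_B) / ρ_m.
Σt_A = 35.97 km; Σt_B = 14.668 km; Σ(ρt)_A = 103.7872; Σ(ρt)_B = 33.62592 (in km·g/cm³).
e = (35.97 − 14.668) − (103.7872 − 33.62592) / 3.32 = 0.169 km.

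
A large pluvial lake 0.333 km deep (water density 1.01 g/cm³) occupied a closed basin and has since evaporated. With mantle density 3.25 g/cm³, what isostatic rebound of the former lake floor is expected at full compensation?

0.103 km

u = d ρ_w/ρ_m = 0.333 km × 1.01/3.25 = 0.103 km.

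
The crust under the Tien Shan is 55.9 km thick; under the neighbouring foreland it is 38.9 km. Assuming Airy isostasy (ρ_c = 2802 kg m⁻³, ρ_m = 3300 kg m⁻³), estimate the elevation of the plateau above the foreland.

Excess crust Δ = 55.9 km − 38.9 km = 17 km, split between elevation h and root r with h + r = Δ.
Airy balance ρ_c h = (ρ_m − ρ_c) r gives r = h ρ_c/(ρ_m − ρ_c), so h (1 + ρ_c/(ρ_m − ρ_c)) = Δ, i.e. h = Δ (ρ_m − ρ_c)/ρ_m.
h = 17 km × 498/3300 = 2.57 km.

2.57 km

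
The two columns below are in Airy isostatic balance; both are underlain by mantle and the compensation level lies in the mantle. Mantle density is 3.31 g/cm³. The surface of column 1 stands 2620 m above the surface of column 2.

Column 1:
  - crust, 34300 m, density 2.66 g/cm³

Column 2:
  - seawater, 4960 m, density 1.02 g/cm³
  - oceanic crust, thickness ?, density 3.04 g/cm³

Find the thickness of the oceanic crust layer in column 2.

Take the compensation level at the base of the deeper column (depth z_c below the surface of column 1) and equate Σ ρ_i t_i down to z_c; mantle fills any gap and the z_c terms cancel.
Column 1: 34300×2.66 + (z_c − 34300)×3.31
Column 2: 2620×0 + 4960×1.02 + x×3.04 + (z_c − 2620 − 4960 − x)×3.31
The z_c×3.31 term appears on both sides and cancels. Collect the known terms of each column as K = Σ(ρt)_known − 3.31 × (depth of known layers): K_1 = 91238 − 3.31×34300 = −22295; K_2 = 5059.2 − 3.31×(2620 + 4960) = −20030.6.
Balance: K_1 = K_2 − x×(3.31 − 3.04), so x = (K_2 − K_1)/(3.31 − 3.04) = 2264.4/0.27 = 8390 m.

8390 m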